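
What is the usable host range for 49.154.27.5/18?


Network: 49.154.0.0
Broadcast: 49.154.63.255
First usable = network + 1
Last usable = broadcast - 1
Range: 49.154.0.1 to 49.154.63.254


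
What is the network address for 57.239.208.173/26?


IP:   00111001.11101111.11010000.10101101
Mask: 11111111.11111111.11111111.11000000
AND operation:
Net:  00111001.11101111.11010000.10000000
Network: 57.239.208.128/26


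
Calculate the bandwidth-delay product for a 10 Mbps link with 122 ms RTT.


BDP = bandwidth * RTT
= 10 Mbps * 122 ms
= 10 * 1e6 * 122 / 1000 bits
= 1220000 bits
= 152500 bytes
= 148.9258 KB
BDP = 1220000 bits (152500 bytes)


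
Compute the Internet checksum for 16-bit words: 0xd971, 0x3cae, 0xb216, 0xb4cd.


Sum all words (with carry folding):
+ 0xd971 = 0xd971
+ 0x3cae = 0x1620
+ 0xb216 = 0xc836
+ 0xb4cd = 0x7d04
One's complement: ~0x7d04
Checksum = 0x82fb


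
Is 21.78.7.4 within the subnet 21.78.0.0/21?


Subnet network: 21.78.0.0
Test IP AND mask: 21.78.0.0
Yes, 21.78.7.4 is in 21.78.0.0/21


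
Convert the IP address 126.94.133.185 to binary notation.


126 = 01111110
94 = 01011110
133 = 10000101
185 = 10111001
Binary: 01111110.01011110.10000101.10111001


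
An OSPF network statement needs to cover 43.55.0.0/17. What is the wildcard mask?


Subnet mask: 255.255.128.0
Wildcard = 255.255.255.255 - subnet mask
255 - 255 = 0
255 - 255 = 0
255 - 128 = 127
255 - 0 = 255
Wildcard: 0.0.127.255


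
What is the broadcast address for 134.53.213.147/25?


Network: 134.53.213.128/25
Host bits = 7
Set all host bits to 1:
Broadcast: 134.53.213.255


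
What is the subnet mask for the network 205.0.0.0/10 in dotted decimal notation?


/10 means 10 network bits, 22 host bits
Binary: 11111111110000000000000000000000
Mask: 255.192.0.0


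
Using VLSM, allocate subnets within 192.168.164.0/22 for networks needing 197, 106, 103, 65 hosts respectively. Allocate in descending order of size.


197 hosts -> /24 (254 usable): 192.168.164.0/24
106 hosts -> /25 (126 usable): 192.168.165.0/25
103 hosts -> /25 (126 usable): 192.168.165.128/25
65 hosts -> /25 (126 usable): 192.168.166.0/25
Allocation: 192.168.164.0/24 (197 hosts, 254 usable); 192.168.165.0/25 (106 hosts, 126 usable); 192.168.165.128/25 (103 hosts, 126 usable); 192.168.166.0/25 (65 hosts, 126 usable)


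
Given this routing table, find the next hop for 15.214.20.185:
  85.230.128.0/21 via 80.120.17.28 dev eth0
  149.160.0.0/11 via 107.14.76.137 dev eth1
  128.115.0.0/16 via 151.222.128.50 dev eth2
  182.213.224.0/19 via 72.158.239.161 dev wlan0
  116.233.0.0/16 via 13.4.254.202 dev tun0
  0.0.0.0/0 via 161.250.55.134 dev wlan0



Longest prefix match for 15.214.20.185:
  /21 85.230.128.0: no
  /11 149.160.0.0: no
  /16 128.115.0.0: no
  /19 182.213.224.0: no
  /16 116.233.0.0: no
  /0 0.0.0.0: MATCH
Selected: next-hop 161.250.55.134 via wlan0 (matched /0)


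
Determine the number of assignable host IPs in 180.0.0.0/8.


Host bits = 32 - 8 = 24
Total addresses = 2^24 = 16777216
Usable = total - 2 (network and broadcast)
Usable hosts: 16777214


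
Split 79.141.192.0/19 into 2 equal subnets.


New prefix = 19 + 1 = 20
Each subnet has 4096 addresses
  79.141.192.0/20
  79.141.208.0/20
Subnets: 79.141.192.0/20, 79.141.208.0/20


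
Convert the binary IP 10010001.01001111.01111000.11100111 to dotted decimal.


10010001 = 145
01001111 = 79
01111000 = 120
11100111 = 231
IP: 145.79.120.231


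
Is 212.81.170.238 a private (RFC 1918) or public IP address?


RFC 1918 private ranges:
  10.0.0.0/8 (10.0.0.0 - 10.255.255.255)
  172.16.0.0/12 (172.16.0.0 - 172.31.255.255)
  192.168.0.0/16 (192.168.0.0 - 192.168.255.255)
Public (not in any RFC 1918 range)


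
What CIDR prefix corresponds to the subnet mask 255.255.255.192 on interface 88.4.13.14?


Binary: 11111111.11111111.11111111.11000000
Count leading 1s
Prefix: /26


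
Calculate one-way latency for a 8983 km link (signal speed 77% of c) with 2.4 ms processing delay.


Speed = 0.77 * 3e5 km/s = 231000 km/s
Propagation delay = 8983 / 231000 = 0.0389 s = 38.8874 ms
Processing delay = 2.4 ms
Total one-way latency = 41.2874 ms


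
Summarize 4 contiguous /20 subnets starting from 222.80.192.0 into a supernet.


Original prefix: /20
Number of subnets: 4 = 2^2
New prefix = 20 - 2 = 18
Supernet: 222.80.192.0/18


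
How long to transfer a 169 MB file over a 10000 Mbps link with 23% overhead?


Effective throughput = 10000 * (1 - 23/100) = 7700 Mbps
File size in Mb = 169 * 8 = 1352 Mb
Time = 1352 / 7700
Time = 0.1756 seconds


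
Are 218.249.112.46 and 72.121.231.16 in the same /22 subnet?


Mask: 255.255.252.0
218.249.112.46 AND mask = 218.249.112.0
72.121.231.16 AND mask = 72.121.228.0
No, different subnets (218.249.112.0 vs 72.121.228.0)


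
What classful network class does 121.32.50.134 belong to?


First octet: 121
Binary: 01111001
0xxxxxxx -> Class A (1-126)
Class A, default mask 255.0.0.0 (/8)


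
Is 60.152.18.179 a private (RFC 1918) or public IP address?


RFC 1918 private ranges:
  10.0.0.0/8 (10.0.0.0 - 10.255.255.255)
  172.16.0.0/12 (172.16.0.0 - 172.31.255.255)
  192.168.0.0/16 (192.168.0.0 - 192.168.255.255)
Public (not in any RFC 1918 range)


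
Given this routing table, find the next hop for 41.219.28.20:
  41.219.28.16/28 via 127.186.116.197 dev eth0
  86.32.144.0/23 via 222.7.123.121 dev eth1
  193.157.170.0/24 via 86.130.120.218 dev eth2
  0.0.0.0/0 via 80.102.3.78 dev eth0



Longest prefix match for 41.219.28.20:
  /28 41.219.28.16: MATCH
  /23 86.32.144.0: no
  /24 193.157.170.0: no
  /0 0.0.0.0: MATCH
Selected: next-hop 127.186.116.197 via eth0 (matched /28)


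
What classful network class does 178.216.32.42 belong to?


First octet: 178
Binary: 10110010
10xxxxxx -> Class B (128-191)
Class B, default mask 255.255.0.0 (/16)


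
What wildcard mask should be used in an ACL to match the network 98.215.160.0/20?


Subnet mask: 255.255.240.0
Wildcard = 255.255.255.255 - subnet mask
255 - 255 = 0
255 - 255 = 0
255 - 240 = 15
255 - 0 = 255
Wildcard: 0.0.15.255


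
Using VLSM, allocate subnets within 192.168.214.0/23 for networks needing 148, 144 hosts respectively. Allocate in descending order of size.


148 hosts -> /24 (254 usable): 192.168.214.0/24
144 hosts -> /24 (254 usable): 192.168.215.0/24
Allocation: 192.168.214.0/24 (148 hosts, 254 usable); 192.168.215.0/24 (144 hosts, 254 usable)


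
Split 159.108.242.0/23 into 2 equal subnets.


New prefix = 23 + 1 = 24
Each subnet has 256 addresses
  159.108.242.0/24
  159.108.243.0/24
Subnets: 159.108.242.0/24, 159.108.243.0/24


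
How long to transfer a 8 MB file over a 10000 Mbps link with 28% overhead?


Effective throughput = 10000 * (1 - 28/100) = 7200 Mbps
File size in Mb = 8 * 8 = 64 Mb
Time = 64 / 7200
Time = 0.0089 seconds


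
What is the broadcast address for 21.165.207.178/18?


Network: 21.165.192.0/18
Host bits = 14
Set all host bits to 1:
Broadcast: 21.165.255.255


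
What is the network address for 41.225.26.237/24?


IP:   00101001.11100001.00011010.11101101
Mask: 11111111.11111111.11111111.00000000
AND operation:
Net:  00101001.11100001.00011010.00000000
Network: 41.225.26.0/24


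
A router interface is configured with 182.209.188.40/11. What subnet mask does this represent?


/11 means 11 network bits, 21 host bits
Binary: 11111111111000000000000000000000
Mask: 255.224.0.0


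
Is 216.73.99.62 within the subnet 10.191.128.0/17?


Subnet network: 10.191.128.0
Test IP AND mask: 216.73.0.0
No, 216.73.99.62 is not in 10.191.128.0/17


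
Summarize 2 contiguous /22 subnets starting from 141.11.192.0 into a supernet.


Original prefix: /22
Number of subnets: 2 = 2^1
New prefix = 22 - 1 = 21
Supernet: 141.11.192.0/21


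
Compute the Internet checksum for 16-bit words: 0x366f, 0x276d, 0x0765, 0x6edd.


Sum all words (with carry folding):
+ 0x366f = 0x366f
+ 0x276d = 0x5ddc
+ 0x0765 = 0x6541
+ 0x6edd = 0xd41e
One's complement: ~0xd41e
Checksum = 0x2be1


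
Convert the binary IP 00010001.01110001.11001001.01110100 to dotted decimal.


00010001 = 17
01110001 = 113
11001001 = 201
01110100 = 116
IP: 17.113.201.116


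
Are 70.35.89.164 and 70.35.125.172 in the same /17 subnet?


Mask: 255.255.128.0
70.35.89.164 AND mask = 70.35.0.0
70.35.125.172 AND mask = 70.35.0.0
Yes, same subnet (70.35.0.0)


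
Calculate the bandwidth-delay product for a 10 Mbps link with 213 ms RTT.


BDP = bandwidth * RTT
= 10 Mbps * 213 ms
= 10 * 1e6 * 213 / 1000 bits
= 2130000 bits
= 266250 bytes
= 260.0098 KB
BDP = 2130000 bits (266250 bytes)


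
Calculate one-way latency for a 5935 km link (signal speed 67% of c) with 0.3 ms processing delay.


Speed = 0.67 * 3e5 km/s = 201000 km/s
Propagation delay = 5935 / 201000 = 0.0295 s = 29.5274 ms
Processing delay = 0.3 ms
Total one-way latency = 29.8274 ms


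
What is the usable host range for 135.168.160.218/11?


Network: 135.160.0.0
Broadcast: 135.191.255.255
First usable = network + 1
Last usable = broadcast - 1
Range: 135.160.0.1 to 135.191.255.254


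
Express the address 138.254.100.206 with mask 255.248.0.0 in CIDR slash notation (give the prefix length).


Binary: 11111111.11111000.00000000.00000000
Count leading 1s
Prefix: /13


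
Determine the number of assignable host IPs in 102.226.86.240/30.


Host bits = 32 - 30 = 2
Total addresses = 2^2 = 4
Usable = total - 2 (network and broadcast)
Usable hosts: 2


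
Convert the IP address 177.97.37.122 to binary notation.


177 = 10110001
97 = 01100001
37 = 00100101
122 = 01111010
Binary: 10110001.01100001.00100101.01111010


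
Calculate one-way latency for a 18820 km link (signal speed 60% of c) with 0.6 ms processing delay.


Speed = 0.6 * 3e5 km/s = 180000 km/s
Propagation delay = 18820 / 180000 = 0.1046 s = 104.5556 ms
Processing delay = 0.6 ms
Total one-way latency = 105.1556 ms


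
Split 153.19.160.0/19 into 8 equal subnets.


New prefix = 19 + 3 = 22
Each subnet has 1024 addresses
  153.19.160.0/22
  153.19.164.0/22
  153.19.168.0/22
  153.19.172.0/22
  153.19.176.0/22
  153.19.180.0/22
  153.19.184.0/22
  153.19.188.0/22
Subnets: 153.19.160.0/22, 153.19.164.0/22, 153.19.168.0/22, 153.19.172.0/22, 153.19.176.0/22, 153.19.180.0/22, 153.19.184.0/22, 153.19.188.0/22


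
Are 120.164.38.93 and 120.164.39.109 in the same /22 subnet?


Mask: 255.255.252.0
120.164.38.93 AND mask = 120.164.36.0
120.164.39.109 AND mask = 120.164.36.0
Yes, same subnet (120.164.36.0)


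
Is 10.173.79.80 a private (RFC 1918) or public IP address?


RFC 1918 private ranges:
  10.0.0.0/8 (10.0.0.0 - 10.255.255.255)
  172.16.0.0/12 (172.16.0.0 - 172.31.255.255)
  192.168.0.0/16 (192.168.0.0 - 192.168.255.255)
Private (in 10.0.0.0/8)


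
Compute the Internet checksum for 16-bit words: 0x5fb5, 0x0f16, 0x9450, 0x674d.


Sum all words (with carry folding):
+ 0x5fb5 = 0x5fb5
+ 0x0f16 = 0x6ecb
+ 0x9450 = 0x031c
+ 0x674d = 0x6a69
One's complement: ~0x6a69
Checksum = 0x9596


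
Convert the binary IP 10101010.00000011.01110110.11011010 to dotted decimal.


10101010 = 170
00000011 = 3
01110110 = 118
11011010 = 218
IP: 170.3.118.218


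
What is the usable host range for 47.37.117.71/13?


Network: 47.32.0.0
Broadcast: 47.39.255.255
First usable = network + 1
Last usable = broadcast - 1
Range: 47.32.0.1 to 47.39.255.254


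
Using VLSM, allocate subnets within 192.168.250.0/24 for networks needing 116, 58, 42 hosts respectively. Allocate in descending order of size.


116 hosts -> /25 (126 usable): 192.168.250.0/25
58 hosts -> /26 (62 usable): 192.168.250.128/26
42 hosts -> /26 (62 usable): 192.168.250.192/26
Allocation: 192.168.250.0/25 (116 hosts, 126 usable); 192.168.250.128/26 (58 hosts, 62 usable); 192.168.250.192/26 (42 hosts, 62 usable)


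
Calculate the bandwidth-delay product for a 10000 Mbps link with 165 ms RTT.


BDP = bandwidth * RTT
= 10000 Mbps * 165 ms
= 10000 * 1e6 * 165 / 1000 bits
= 1650000000 bits
= 206250000 bytes
= 201416.0156 KB
BDP = 1650000000 bits (206250000 bytes)


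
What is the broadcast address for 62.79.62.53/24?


Network: 62.79.62.0/24
Host bits = 8
Set all host bits to 1:
Broadcast: 62.79.62.255


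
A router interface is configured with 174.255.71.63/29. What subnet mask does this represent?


/29 means 29 network bits, 3 host bits
Binary: 11111111111111111111111111111000
Mask: 255.255.255.248


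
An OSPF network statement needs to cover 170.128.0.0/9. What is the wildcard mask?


Subnet mask: 255.128.0.0
Wildcard = 255.255.255.255 - subnet mask
255 - 255 = 0
255 - 128 = 127
255 - 0 = 255
255 - 0 = 255
Wildcard: 0.127.255.255


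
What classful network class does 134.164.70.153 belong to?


First octet: 134
Binary: 10000110
10xxxxxx -> Class B (128-191)
Class B, default mask 255.255.0.0 (/16)


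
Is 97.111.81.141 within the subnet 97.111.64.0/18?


Subnet network: 97.111.64.0
Test IP AND mask: 97.111.64.0
Yes, 97.111.81.141 is in 97.111.64.0/18


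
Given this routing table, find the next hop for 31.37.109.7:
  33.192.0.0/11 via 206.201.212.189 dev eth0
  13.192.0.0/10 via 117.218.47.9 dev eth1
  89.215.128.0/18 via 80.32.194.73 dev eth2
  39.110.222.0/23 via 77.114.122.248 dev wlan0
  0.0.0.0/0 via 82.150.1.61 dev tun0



Longest prefix match for 31.37.109.7:
  /11 33.192.0.0: no
  /10 13.192.0.0: no
  /18 89.215.128.0: no
  /23 39.110.222.0: no
  /0 0.0.0.0: MATCH
Selected: next-hop 82.150.1.61 via tun0 (matched /0)


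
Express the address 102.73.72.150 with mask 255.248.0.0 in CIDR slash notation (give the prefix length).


Binary: 11111111.11111000.00000000.00000000
Count leading 1s
Prefix: /13


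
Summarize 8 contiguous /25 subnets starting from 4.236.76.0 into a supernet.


Original prefix: /25
Number of subnets: 8 = 2^3
New prefix = 25 - 3 = 22
Supernet: 4.236.76.0/22


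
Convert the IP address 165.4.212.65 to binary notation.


165 = 10100101
4 = 00000100
212 = 11010100
65 = 01000001
Binary: 10100101.00000100.11010100.01000001


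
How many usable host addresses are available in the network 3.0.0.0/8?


Host bits = 32 - 8 = 24
Total addresses = 2^24 = 16777216
Usable = total - 2 (network and broadcast)
Usable hosts: 16777214


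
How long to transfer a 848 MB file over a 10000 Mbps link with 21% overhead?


Effective throughput = 10000 * (1 - 21/100) = 7900 Mbps
File size in Mb = 848 * 8 = 6784 Mb
Time = 6784 / 7900
Time = 0.8587 seconds


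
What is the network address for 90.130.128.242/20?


IP:   01011010.10000010.10000000.11110010
Mask: 11111111.11111111.11110000.00000000
AND operation:
Net:  01011010.10000010.10000000.00000000
Network: 90.130.128.0/20


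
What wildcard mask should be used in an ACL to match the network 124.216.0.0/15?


Subnet mask: 255.254.0.0
Wildcard = 255.255.255.255 - subnet mask
255 - 255 = 0
255 - 254 = 1
255 - 0 = 255
255 - 0 = 255
Wildcard: 0.1.255.255


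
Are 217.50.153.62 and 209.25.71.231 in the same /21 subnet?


Mask: 255.255.248.0
217.50.153.62 AND mask = 217.50.152.0
209.25.71.231 AND mask = 209.25.64.0
No, different subnets (217.50.152.0 vs 209.25.64.0)


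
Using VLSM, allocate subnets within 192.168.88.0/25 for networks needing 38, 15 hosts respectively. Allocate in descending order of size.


38 hosts -> /26 (62 usable): 192.168.88.0/26
15 hosts -> /27 (30 usable): 192.168.88.64/27
Allocation: 192.168.88.0/26 (38 hosts, 62 usable); 192.168.88.64/27 (15 hosts, 30 usable)


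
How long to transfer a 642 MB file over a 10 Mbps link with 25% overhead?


Effective throughput = 10 * (1 - 25/100) = 7.5 Mbps
File size in Mb = 642 * 8 = 5136 Mb
Time = 5136 / 7.5
Time = 684.8 seconds


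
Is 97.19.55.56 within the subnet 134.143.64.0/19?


Subnet network: 134.143.64.0
Test IP AND mask: 97.19.32.0
No, 97.19.55.56 is not in 134.143.64.0/19


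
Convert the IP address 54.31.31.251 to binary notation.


54 = 00110110
31 = 00011111
31 = 00011111
251 = 11111011
Binary: 00110110.00011111.00011111.11111011


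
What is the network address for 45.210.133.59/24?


IP:   00101101.11010010.10000101.00111011
Mask: 11111111.11111111.11111111.00000000
AND operation:
Net:  00101101.11010010.10000101.00000000
Network: 45.210.133.0/24


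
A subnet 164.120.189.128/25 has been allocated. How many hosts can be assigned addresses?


Host bits = 32 - 25 = 7
Total addresses = 2^7 = 128
Usable = total - 2 (network and broadcast)
Usable hosts: 126


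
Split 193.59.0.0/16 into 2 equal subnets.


New prefix = 16 + 1 = 17
Each subnet has 32768 addresses
  193.59.0.0/17
  193.59.128.0/17
Subnets: 193.59.0.0/17, 193.59.128.0/17


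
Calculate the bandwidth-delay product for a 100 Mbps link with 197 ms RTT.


BDP = bandwidth * RTT
= 100 Mbps * 197 ms
= 100 * 1e6 * 197 / 1000 bits
= 19700000 bits
= 2462500 bytes
= 2404.7852 KB
BDP = 19700000 bits (2462500 bytes)


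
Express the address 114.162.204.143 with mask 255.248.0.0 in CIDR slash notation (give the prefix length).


Binary: 11111111.11111000.00000000.00000000
Count leading 1s
Prefix: /13


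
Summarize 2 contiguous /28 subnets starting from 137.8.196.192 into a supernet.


Original prefix: /28
Number of subnets: 2 = 2^1
New prefix = 28 - 1 = 27
Supernet: 137.8.196.192/27


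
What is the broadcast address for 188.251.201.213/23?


Network: 188.251.200.0/23
Host bits = 9
Set all host bits to 1:
Broadcast: 188.251.201.255


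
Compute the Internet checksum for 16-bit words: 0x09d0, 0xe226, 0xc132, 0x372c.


Sum all words (with carry folding):
+ 0x09d0 = 0x09d0
+ 0xe226 = 0xebf6
+ 0xc132 = 0xad29
+ 0x372c = 0xe455
One's complement: ~0xe455
Checksum = 0x1baa


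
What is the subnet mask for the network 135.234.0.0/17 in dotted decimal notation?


/17 means 17 network bits, 15 host bits
Binary: 11111111111111111000000000000000
Mask: 255.255.128.0


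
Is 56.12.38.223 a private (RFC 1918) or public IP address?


RFC 1918 private ranges:
  10.0.0.0/8 (10.0.0.0 - 10.255.255.255)
  172.16.0.0/12 (172.16.0.0 - 172.31.255.255)
  192.168.0.0/16 (192.168.0.0 - 192.168.255.255)
Public (not in any RFC 1918 range)


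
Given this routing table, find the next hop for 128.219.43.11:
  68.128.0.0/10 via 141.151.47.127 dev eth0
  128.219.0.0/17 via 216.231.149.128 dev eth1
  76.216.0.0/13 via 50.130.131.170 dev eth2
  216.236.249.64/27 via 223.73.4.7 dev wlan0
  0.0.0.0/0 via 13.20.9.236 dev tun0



Longest prefix match for 128.219.43.11:
  /10 68.128.0.0: no
  /17 128.219.0.0: MATCH
  /13 76.216.0.0: no
  /27 216.236.249.64: no
  /0 0.0.0.0: MATCH
Selected: next-hop 216.231.149.128 via eth1 (matched /17)


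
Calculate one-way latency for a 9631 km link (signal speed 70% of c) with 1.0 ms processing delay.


Speed = 0.7 * 3e5 km/s = 210000 km/s
Propagation delay = 9631 / 210000 = 0.0459 s = 45.8619 ms
Processing delay = 1.0 ms
Total one-way latency = 46.8619 ms


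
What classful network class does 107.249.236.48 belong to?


First octet: 107
Binary: 01101011
0xxxxxxx -> Class A (1-126)
Class A, default mask 255.0.0.0 (/8)


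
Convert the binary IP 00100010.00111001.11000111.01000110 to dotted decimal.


00100010 = 34
00111001 = 57
11000111 = 199
01000110 = 70
IP: 34.57.199.70


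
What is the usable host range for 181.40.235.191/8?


Network: 181.0.0.0
Broadcast: 181.255.255.255
First usable = network + 1
Last usable = broadcast - 1
Range: 181.0.0.1 to 181.255.255.254


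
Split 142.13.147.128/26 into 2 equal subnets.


New prefix = 26 + 1 = 27
Each subnet has 32 addresses
  142.13.147.128/27
  142.13.147.160/27
Subnets: 142.13.147.128/27, 142.13.147.160/27


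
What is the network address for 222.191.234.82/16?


IP:   11011110.10111111.11101010.01010010
Mask: 11111111.11111111.00000000.00000000
AND operation:
Net:  11011110.10111111.00000000.00000000
Network: 222.191.0.0/16


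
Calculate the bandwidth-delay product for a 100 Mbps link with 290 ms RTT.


BDP = bandwidth * RTT
= 100 Mbps * 290 ms
= 100 * 1e6 * 290 / 1000 bits
= 29000000 bits
= 3625000 bytes
= 3540.0391 KB
BDP = 29000000 bits (3625000 bytes)


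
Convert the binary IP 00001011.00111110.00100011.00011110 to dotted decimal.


00001011 = 11
00111110 = 62
00100011 = 35
00011110 = 30
IP: 11.62.35.30


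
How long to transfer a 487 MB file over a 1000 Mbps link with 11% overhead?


Effective throughput = 1000 * (1 - 11/100) = 890 Mbps
File size in Mb = 487 * 8 = 3896 Mb
Time = 3896 / 890
Time = 4.3775 seconds


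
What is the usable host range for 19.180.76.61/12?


Network: 19.176.0.0
Broadcast: 19.191.255.255
First usable = network + 1
Last usable = broadcast - 1
Range: 19.176.0.1 to 19.191.255.254


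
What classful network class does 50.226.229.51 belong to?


First octet: 50
Binary: 00110010
0xxxxxxx -> Class A (1-126)
Class A, default mask 255.0.0.0 (/8)


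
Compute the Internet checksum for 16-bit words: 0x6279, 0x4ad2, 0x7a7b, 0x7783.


Sum all words (with carry folding):
+ 0x6279 = 0x6279
+ 0x4ad2 = 0xad4b
+ 0x7a7b = 0x27c7
+ 0x7783 = 0x9f4a
One's complement: ~0x9f4a
Checksum = 0x60b5


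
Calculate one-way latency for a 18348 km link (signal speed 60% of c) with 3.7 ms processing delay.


Speed = 0.6 * 3e5 km/s = 180000 km/s
Propagation delay = 18348 / 180000 = 0.1019 s = 101.9333 ms
Processing delay = 3.7 ms
Total one-way latency = 105.6333 ms


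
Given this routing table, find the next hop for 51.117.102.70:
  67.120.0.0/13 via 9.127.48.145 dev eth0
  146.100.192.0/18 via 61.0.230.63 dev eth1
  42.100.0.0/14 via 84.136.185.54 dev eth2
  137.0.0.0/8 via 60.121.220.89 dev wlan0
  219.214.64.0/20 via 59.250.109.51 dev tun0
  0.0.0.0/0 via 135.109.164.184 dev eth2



Longest prefix match for 51.117.102.70:
  /13 67.120.0.0: no
  /18 146.100.192.0: no
  /14 42.100.0.0: no
  /8 137.0.0.0: no
  /20 219.214.64.0: no
  /0 0.0.0.0: MATCH
Selected: next-hop 135.109.164.184 via eth2 (matched /0)


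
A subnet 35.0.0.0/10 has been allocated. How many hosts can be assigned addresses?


Host bits = 32 - 10 = 22
Total addresses = 2^22 = 4194304
Usable = total - 2 (network and broadcast)
Usable hosts: 4194302


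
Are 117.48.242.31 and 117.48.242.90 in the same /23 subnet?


Mask: 255.255.254.0
117.48.242.31 AND mask = 117.48.242.0
117.48.242.90 AND mask = 117.48.242.0
Yes, same subnet (117.48.242.0)


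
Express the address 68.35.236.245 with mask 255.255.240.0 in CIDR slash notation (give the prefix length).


Binary: 11111111.11111111.11110000.00000000
Count leading 1s
Prefix: /20


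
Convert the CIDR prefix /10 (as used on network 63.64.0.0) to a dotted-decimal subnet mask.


/10 means 10 network bits, 22 host bits
Binary: 11111111110000000000000000000000
Mask: 255.192.0.0


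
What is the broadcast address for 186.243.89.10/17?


Network: 186.243.0.0/17
Host bits = 15
Set all host bits to 1:
Broadcast: 186.243.127.255


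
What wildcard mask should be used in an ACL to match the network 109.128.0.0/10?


Subnet mask: 255.192.0.0
Wildcard = 255.255.255.255 - subnet mask
255 - 255 = 0
255 - 192 = 63
255 - 0 = 255
255 - 0 = 255
Wildcard: 0.63.255.255


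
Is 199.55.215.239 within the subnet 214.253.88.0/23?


Subnet network: 214.253.88.0
Test IP AND mask: 199.55.214.0
No, 199.55.215.239 is not in 214.253.88.0/23


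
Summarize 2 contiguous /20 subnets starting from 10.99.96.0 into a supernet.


Original prefix: /20
Number of subnets: 2 = 2^1
New prefix = 20 - 1 = 19
Supernet: 10.99.96.0/19


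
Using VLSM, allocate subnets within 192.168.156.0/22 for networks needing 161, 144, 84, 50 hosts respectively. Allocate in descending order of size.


161 hosts -> /24 (254 usable): 192.168.156.0/24
144 hosts -> /24 (254 usable): 192.168.157.0/24
84 hosts -> /25 (126 usable): 192.168.158.0/25
50 hosts -> /26 (62 usable): 192.168.158.128/26
Allocation: 192.168.156.0/24 (161 hosts, 254 usable); 192.168.157.0/24 (144 hosts, 254 usable); 192.168.158.0/25 (84 hosts, 126 usable); 192.168.158.128/26 (50 hosts, 62 usable)


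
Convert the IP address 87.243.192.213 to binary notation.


87 = 01010111
243 = 11110011
192 = 11000000
213 = 11010101
Binary: 01010111.11110011.11000000.11010101


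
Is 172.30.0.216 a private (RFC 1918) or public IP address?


RFC 1918 private ranges:
  10.0.0.0/8 (10.0.0.0 - 10.255.255.255)
  172.16.0.0/12 (172.16.0.0 - 172.31.255.255)
  192.168.0.0/16 (192.168.0.0 - 192.168.255.255)
Private (in 172.16.0.0/12)


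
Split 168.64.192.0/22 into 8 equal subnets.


New prefix = 22 + 3 = 25
Each subnet has 128 addresses
  168.64.192.0/25
  168.64.192.128/25
  168.64.193.0/25
  168.64.193.128/25
  168.64.194.0/25
  168.64.194.128/25
  168.64.195.0/25
  168.64.195.128/25
Subnets: 168.64.192.0/25, 168.64.192.128/25, 168.64.193.0/25, 168.64.193.128/25, 168.64.194.0/25, 168.64.194.128/25, 168.64.195.0/25, 168.64.195.128/25


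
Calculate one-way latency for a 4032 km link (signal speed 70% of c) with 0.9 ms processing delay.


Speed = 0.7 * 3e5 km/s = 210000 km/s
Propagation delay = 4032 / 210000 = 0.0192 s = 19.2 ms
Processing delay = 0.9 ms
Total one-way latency = 20.1 ms


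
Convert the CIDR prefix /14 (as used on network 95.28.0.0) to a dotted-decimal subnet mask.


/14 means 14 network bits, 18 host bits
Binary: 11111111111111000000000000000000
Mask: 255.252.0.0


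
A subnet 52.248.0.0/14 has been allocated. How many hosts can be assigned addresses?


Host bits = 32 - 14 = 18
Total addresses = 2^18 = 262144
Usable = total - 2 (network and broadcast)
Usable hosts: 262142


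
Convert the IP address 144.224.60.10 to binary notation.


144 = 10010000
224 = 11100000
60 = 00111100
10 = 00001010
Binary: 10010000.11100000.00111100.00001010


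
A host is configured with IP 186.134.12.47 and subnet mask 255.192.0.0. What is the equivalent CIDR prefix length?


Binary: 11111111.11000000.00000000.00000000
Count leading 1s
Prefix: /10


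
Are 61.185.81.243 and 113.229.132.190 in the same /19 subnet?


Mask: 255.255.224.0
61.185.81.243 AND mask = 61.185.64.0
113.229.132.190 AND mask = 113.229.128.0
No, different subnets (61.185.64.0 vs 113.229.128.0)


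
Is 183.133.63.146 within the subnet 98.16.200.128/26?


Subnet network: 98.16.200.128
Test IP AND mask: 183.133.63.128
No, 183.133.63.146 is not in 98.16.200.128/26


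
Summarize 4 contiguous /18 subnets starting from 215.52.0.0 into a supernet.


Original prefix: /18
Number of subnets: 4 = 2^2
New prefix = 18 - 2 = 16
Supernet: 215.52.0.0/16


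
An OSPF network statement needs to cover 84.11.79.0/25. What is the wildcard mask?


Subnet mask: 255.255.255.128
Wildcard = 255.255.255.255 - subnet mask
255 - 255 = 0
255 - 255 = 0
255 - 255 = 0
255 - 128 = 127
Wildcard: 0.0.0.127


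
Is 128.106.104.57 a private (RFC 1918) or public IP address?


RFC 1918 private ranges:
  10.0.0.0/8 (10.0.0.0 - 10.255.255.255)
  172.16.0.0/12 (172.16.0.0 - 172.31.255.255)
  192.168.0.0/16 (192.168.0.0 - 192.168.255.255)
Public (not in any RFC 1918 range)


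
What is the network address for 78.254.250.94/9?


IP:   01001110.11111110.11111010.01011110
Mask: 11111111.10000000.00000000.00000000
AND operation:
Net:  01001110.10000000.00000000.00000000
Network: 78.128.0.0/9


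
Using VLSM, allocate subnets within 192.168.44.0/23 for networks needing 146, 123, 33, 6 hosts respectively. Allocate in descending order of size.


146 hosts -> /24 (254 usable): 192.168.44.0/24
123 hosts -> /25 (126 usable): 192.168.45.0/25
33 hosts -> /26 (62 usable): 192.168.45.128/26
6 hosts -> /29 (6 usable): 192.168.45.192/29
Allocation: 192.168.44.0/24 (146 hosts, 254 usable); 192.168.45.0/25 (123 hosts, 126 usable); 192.168.45.128/26 (33 hosts, 62 usable); 192.168.45.192/29 (6 hosts, 6 usable)


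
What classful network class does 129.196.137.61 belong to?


First octet: 129
Binary: 10000001
10xxxxxx -> Class B (128-191)
Class B, default mask 255.255.0.0 (/16)


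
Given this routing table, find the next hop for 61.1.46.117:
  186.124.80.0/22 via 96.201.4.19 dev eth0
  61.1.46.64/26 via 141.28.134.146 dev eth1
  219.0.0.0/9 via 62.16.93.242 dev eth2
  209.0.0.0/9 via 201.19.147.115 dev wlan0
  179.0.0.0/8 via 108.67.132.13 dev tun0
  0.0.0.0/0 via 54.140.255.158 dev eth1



Longest prefix match for 61.1.46.117:
  /22 186.124.80.0: no
  /26 61.1.46.64: MATCH
  /9 219.0.0.0: no
  /9 209.0.0.0: no
  /8 179.0.0.0: no
  /0 0.0.0.0: MATCH
Selected: next-hop 141.28.134.146 via eth1 (matched /26)


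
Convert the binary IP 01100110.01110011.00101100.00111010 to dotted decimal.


01100110 = 102
01110011 = 115
00101100 = 44
00111010 = 58
IP: 102.115.44.58


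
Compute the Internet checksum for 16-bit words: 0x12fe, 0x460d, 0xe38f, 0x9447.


Sum all words (with carry folding):
+ 0x12fe = 0x12fe
+ 0x460d = 0x590b
+ 0xe38f = 0x3c9b
+ 0x9447 = 0xd0e2
One's complement: ~0xd0e2
Checksum = 0x2f1d


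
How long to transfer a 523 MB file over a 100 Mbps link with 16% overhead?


Effective throughput = 100 * (1 - 16/100) = 84 Mbps
File size in Mb = 523 * 8 = 4184 Mb
Time = 4184 / 84
Time = 49.8095 seconds


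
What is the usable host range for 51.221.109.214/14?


Network: 51.220.0.0
Broadcast: 51.223.255.255
First usable = network + 1
Last usable = broadcast - 1
Range: 51.220.0.1 to 51.223.255.254


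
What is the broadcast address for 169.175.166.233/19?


Network: 169.175.160.0/19
Host bits = 13
Set all host bits to 1:
Broadcast: 169.175.191.255


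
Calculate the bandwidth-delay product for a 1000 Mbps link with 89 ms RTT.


BDP = bandwidth * RTT
= 1000 Mbps * 89 ms
= 1000 * 1e6 * 89 / 1000 bits
= 89000000 bits
= 11125000 bytes
= 10864.2578 KB
BDP = 89000000 bits (11125000 bytes)


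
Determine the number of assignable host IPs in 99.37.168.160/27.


Host bits = 32 - 27 = 5
Total addresses = 2^5 = 32
Usable = total - 2 (network and broadcast)
Usable hosts: 30


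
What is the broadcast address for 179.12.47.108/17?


Network: 179.12.0.0/17
Host bits = 15
Set all host bits to 1:
Broadcast: 179.12.127.255


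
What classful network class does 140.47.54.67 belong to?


First octet: 140
Binary: 10001100
10xxxxxx -> Class B (128-191)
Class B, default mask 255.255.0.0 (/16)


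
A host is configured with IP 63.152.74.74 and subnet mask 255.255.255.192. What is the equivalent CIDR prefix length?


Binary: 11111111.11111111.11111111.11000000
Count leading 1s
Prefix: /26


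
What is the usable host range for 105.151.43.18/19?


Network: 105.151.32.0
Broadcast: 105.151.63.255
First usable = network + 1
Last usable = broadcast - 1
Range: 105.151.32.1 to 105.151.63.254


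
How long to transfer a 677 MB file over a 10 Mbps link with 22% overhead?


Effective throughput = 10 * (1 - 22/100) = 7.8 Mbps
File size in Mb = 677 * 8 = 5416 Mb
Time = 5416 / 7.8
Time = 694.359 seconds


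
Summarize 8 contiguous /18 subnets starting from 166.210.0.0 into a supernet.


Original prefix: /18
Number of subnets: 8 = 2^3
New prefix = 18 - 3 = 15
Supernet: 166.210.0.0/15


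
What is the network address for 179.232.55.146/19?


IP:   10110011.11101000.00110111.10010010
Mask: 11111111.11111111.11100000.00000000
AND operation:
Net:  10110011.11101000.00100000.00000000
Network: 179.232.32.0/19


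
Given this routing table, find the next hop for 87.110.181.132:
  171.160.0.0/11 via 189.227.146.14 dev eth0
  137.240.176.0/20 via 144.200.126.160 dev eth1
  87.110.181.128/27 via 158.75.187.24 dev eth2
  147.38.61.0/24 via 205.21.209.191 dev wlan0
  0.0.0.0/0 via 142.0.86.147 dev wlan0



Longest prefix match for 87.110.181.132:
  /11 171.160.0.0: no
  /20 137.240.176.0: no
  /27 87.110.181.128: MATCH
  /24 147.38.61.0: no
  /0 0.0.0.0: MATCH
Selected: next-hop 158.75.187.24 via eth2 (matched /27)


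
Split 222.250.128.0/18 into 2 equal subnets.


New prefix = 18 + 1 = 19
Each subnet has 8192 addresses
  222.250.128.0/19
  222.250.160.0/19
Subnets: 222.250.128.0/19, 222.250.160.0/19


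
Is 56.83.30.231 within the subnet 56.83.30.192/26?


Subnet network: 56.83.30.192
Test IP AND mask: 56.83.30.192
Yes, 56.83.30.231 is in 56.83.30.192/26


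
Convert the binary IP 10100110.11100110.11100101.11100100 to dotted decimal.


10100110 = 166
11100110 = 230
11100101 = 229
11100100 = 228
IP: 166.230.229.228


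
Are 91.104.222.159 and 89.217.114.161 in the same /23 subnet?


Mask: 255.255.254.0
91.104.222.159 AND mask = 91.104.222.0
89.217.114.161 AND mask = 89.217.114.0
No, different subnets (91.104.222.0 vs 89.217.114.0)


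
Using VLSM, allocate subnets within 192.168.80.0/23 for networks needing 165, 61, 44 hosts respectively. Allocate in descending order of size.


165 hosts -> /24 (254 usable): 192.168.80.0/24
61 hosts -> /26 (62 usable): 192.168.81.0/26
44 hosts -> /26 (62 usable): 192.168.81.64/26
Allocation: 192.168.80.0/24 (165 hosts, 254 usable); 192.168.81.0/26 (61 hosts, 62 usable); 192.168.81.64/26 (44 hosts, 62 usable)


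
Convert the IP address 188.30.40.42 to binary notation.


188 = 10111100
30 = 00011110
40 = 00101000
42 = 00101010
Binary: 10111100.00011110.00101000.00101010


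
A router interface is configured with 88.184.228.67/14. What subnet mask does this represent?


/14 means 14 network bits, 18 host bits
Binary: 11111111111111000000000000000000
Mask: 255.252.0.0


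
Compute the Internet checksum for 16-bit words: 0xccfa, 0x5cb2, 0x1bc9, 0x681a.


Sum all words (with carry folding):
+ 0xccfa = 0xccfa
+ 0x5cb2 = 0x29ad
+ 0x1bc9 = 0x4576
+ 0x681a = 0xad90
One's complement: ~0xad90
Checksum = 0x526f


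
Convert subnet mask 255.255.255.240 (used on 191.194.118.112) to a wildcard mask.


Subnet mask: 255.255.255.240
Wildcard = 255.255.255.255 - subnet mask
255 - 255 = 0
255 - 255 = 0
255 - 255 = 0
255 - 240 = 15
Wildcard: 0.0.0.15


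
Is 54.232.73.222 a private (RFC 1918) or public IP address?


RFC 1918 private ranges:
  10.0.0.0/8 (10.0.0.0 - 10.255.255.255)
  172.16.0.0/12 (172.16.0.0 - 172.31.255.255)
  192.168.0.0/16 (192.168.0.0 - 192.168.255.255)
Public (not in any RFC 1918 range)


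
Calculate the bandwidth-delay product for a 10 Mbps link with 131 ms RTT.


BDP = bandwidth * RTT
= 10 Mbps * 131 ms
= 10 * 1e6 * 131 / 1000 bits
= 1310000 bits
= 163750 bytes
= 159.9121 KB
BDP = 1310000 bits (163750 bytes)


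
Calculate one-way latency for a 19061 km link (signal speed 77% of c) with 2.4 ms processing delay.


Speed = 0.77 * 3e5 km/s = 231000 km/s
Propagation delay = 19061 / 231000 = 0.0825 s = 82.5152 ms
Processing delay = 2.4 ms
Total one-way latency = 84.9152 ms


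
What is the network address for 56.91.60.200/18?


IP:   00111000.01011011.00111100.11001000
Mask: 11111111.11111111.11000000.00000000
AND operation:
Net:  00111000.01011011.00000000.00000000
Network: 56.91.0.0/18


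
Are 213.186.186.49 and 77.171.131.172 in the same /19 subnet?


Mask: 255.255.224.0
213.186.186.49 AND mask = 213.186.160.0
77.171.131.172 AND mask = 77.171.128.0
No, different subnets (213.186.160.0 vs 77.171.128.0)


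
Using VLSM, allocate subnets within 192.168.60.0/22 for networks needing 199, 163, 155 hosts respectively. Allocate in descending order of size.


199 hosts -> /24 (254 usable): 192.168.60.0/24
163 hosts -> /24 (254 usable): 192.168.61.0/24
155 hosts -> /24 (254 usable): 192.168.62.0/24
Allocation: 192.168.60.0/24 (199 hosts, 254 usable); 192.168.61.0/24 (163 hosts, 254 usable); 192.168.62.0/24 (155 hosts, 254 usable)


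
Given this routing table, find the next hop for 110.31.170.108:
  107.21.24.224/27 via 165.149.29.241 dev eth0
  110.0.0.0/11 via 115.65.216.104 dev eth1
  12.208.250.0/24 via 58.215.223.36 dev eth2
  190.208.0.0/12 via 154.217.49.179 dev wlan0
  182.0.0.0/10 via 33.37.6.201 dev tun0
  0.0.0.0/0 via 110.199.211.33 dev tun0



Longest prefix match for 110.31.170.108:
  /27 107.21.24.224: no
  /11 110.0.0.0: MATCH
  /24 12.208.250.0: no
  /12 190.208.0.0: no
  /10 182.0.0.0: no
  /0 0.0.0.0: MATCH
Selected: next-hop 115.65.216.104 via eth1 (matched /11)


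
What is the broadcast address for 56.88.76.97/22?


Network: 56.88.76.0/22
Host bits = 10
Set all host bits to 1:
Broadcast: 56.88.79.255


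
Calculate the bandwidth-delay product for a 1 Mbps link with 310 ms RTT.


BDP = bandwidth * RTT
= 1 Mbps * 310 ms
= 1 * 1e6 * 310 / 1000 bits
= 310000 bits
= 38750 bytes
= 37.8418 KB
BDP = 310000 bits (38750 bytes)


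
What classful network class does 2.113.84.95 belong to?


First octet: 2
Binary: 00000010
0xxxxxxx -> Class A (1-126)
Class A, default mask 255.0.0.0 (/8)


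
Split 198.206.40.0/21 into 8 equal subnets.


New prefix = 21 + 3 = 24
Each subnet has 256 addresses
  198.206.40.0/24
  198.206.41.0/24
  198.206.42.0/24
  198.206.43.0/24
  198.206.44.0/24
  198.206.45.0/24
  198.206.46.0/24
  198.206.47.0/24
Subnets: 198.206.40.0/24, 198.206.41.0/24, 198.206.42.0/24, 198.206.43.0/24, 198.206.44.0/24, 198.206.45.0/24, 198.206.46.0/24, 198.206.47.0/24


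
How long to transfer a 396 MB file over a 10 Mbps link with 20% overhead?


Effective throughput = 10 * (1 - 20/100) = 8 Mbps
File size in Mb = 396 * 8 = 3168 Mb
Time = 3168 / 8
Time = 396 seconds


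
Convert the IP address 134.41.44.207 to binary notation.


134 = 10000110
41 = 00101001
44 = 00101100
207 = 11001111
Binary: 10000110.00101001.00101100.11001111


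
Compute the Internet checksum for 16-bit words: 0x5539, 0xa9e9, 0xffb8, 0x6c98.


Sum all words (with carry folding):
+ 0x5539 = 0x5539
+ 0xa9e9 = 0xff22
+ 0xffb8 = 0xfedb
+ 0x6c98 = 0x6b74
One's complement: ~0x6b74
Checksum = 0x948b


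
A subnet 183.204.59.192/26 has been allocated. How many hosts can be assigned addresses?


Host bits = 32 - 26 = 6
Total addresses = 2^6 = 64
Usable = total - 2 (network and broadcast)
Usable hosts: 62


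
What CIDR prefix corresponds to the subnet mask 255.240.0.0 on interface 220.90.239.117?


Binary: 11111111.11110000.00000000.00000000
Count leading 1s
Prefix: /12


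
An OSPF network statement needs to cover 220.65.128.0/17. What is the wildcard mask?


Subnet mask: 255.255.128.0
Wildcard = 255.255.255.255 - subnet mask
255 - 255 = 0
255 - 255 = 0
255 - 128 = 127
255 - 0 = 255
Wildcard: 0.0.127.255


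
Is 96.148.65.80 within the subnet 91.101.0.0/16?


Subnet network: 91.101.0.0
Test IP AND mask: 96.148.0.0
No, 96.148.65.80 is not in 91.101.0.0/16


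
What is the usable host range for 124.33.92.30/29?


Network: 124.33.92.24
Broadcast: 124.33.92.31
First usable = network + 1
Last usable = broadcast - 1
Range: 124.33.92.25 to 124.33.92.30


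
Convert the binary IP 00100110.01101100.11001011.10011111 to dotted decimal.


00100110 = 38
01101100 = 108
11001011 = 203
10011111 = 159
IP: 38.108.203.159


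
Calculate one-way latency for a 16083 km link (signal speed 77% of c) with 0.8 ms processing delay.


Speed = 0.77 * 3e5 km/s = 231000 km/s
Propagation delay = 16083 / 231000 = 0.0696 s = 69.6234 ms
Processing delay = 0.8 ms
Total one-way latency = 70.4234 ms


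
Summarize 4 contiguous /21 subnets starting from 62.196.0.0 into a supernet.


Original prefix: /21
Number of subnets: 4 = 2^2
New prefix = 21 - 2 = 19
Supernet: 62.196.0.0/19


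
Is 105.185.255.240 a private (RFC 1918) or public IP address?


RFC 1918 private ranges:
  10.0.0.0/8 (10.0.0.0 - 10.255.255.255)
  172.16.0.0/12 (172.16.0.0 - 172.31.255.255)
  192.168.0.0/16 (192.168.0.0 - 192.168.255.255)
Public (not in any RFC 1918 range)


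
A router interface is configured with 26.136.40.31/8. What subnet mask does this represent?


/8 means 8 network bits, 24 host bits
Binary: 11111111000000000000000000000000
Mask: 255.0.0.0
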